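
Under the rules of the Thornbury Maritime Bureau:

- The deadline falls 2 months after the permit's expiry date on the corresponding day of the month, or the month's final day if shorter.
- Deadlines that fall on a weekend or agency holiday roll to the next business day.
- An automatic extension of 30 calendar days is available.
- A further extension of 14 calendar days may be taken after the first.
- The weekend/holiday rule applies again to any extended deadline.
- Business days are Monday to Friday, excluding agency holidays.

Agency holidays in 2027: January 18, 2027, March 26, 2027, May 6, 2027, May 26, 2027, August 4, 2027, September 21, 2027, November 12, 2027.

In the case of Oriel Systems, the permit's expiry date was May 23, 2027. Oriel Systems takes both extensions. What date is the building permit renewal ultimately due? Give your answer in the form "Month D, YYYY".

2 months after May 23, 2027, on the same day of the month, is July 23, 2027.
Since July 23, 2027 is a Friday and not a holiday, the date is unchanged.
Applying the 30-calendar-day extension: July 23, 2027 + 30 days = August 22, 2027.
Because August 22, 2027 is a Sunday, the deadline becomes August 23, 2027 (Monday).
Add the 14 calendar-day extension to August 23, 2027: September 6, 2027.
September 6, 2027 is a Monday and not a listed holiday, so it stands.
Deadline: September 6, 2027.

September 6, 2027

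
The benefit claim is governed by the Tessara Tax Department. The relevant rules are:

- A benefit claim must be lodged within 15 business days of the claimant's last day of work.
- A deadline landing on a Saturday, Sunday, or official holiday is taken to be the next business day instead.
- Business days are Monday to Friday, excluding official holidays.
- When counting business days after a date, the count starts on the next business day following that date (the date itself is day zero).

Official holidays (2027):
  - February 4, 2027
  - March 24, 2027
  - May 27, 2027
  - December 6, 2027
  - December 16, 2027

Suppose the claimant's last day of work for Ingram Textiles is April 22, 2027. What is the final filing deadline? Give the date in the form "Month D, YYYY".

Counting 15 business days after April 22, 2027 (skipping weekends and listed holidays) reaches May 13, 2027.
May 13, 2027 (Thursday) is already a business day.
Deadline: May 13, 2027.

May 13, 2027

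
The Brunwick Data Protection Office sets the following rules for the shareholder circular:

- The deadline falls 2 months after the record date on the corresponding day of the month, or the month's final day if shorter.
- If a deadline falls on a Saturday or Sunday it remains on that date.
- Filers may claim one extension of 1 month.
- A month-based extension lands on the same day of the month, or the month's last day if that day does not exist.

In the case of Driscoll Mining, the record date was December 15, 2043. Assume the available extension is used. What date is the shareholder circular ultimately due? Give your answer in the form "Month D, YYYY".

March 15, 2044

2 months from December 15, 2043 is February 15, 2044.
February 15, 2044 falls on a Monday. The rules make no weekend/holiday allowance, so it remains February 15, 2044.
Add 1 month to February 15, 2044: March 15, 2044.
March 15, 2044 falls on a Tuesday. The rules make no weekend/holiday allowance, so it remains March 15, 2044.
So the filing is due March 15, 2044.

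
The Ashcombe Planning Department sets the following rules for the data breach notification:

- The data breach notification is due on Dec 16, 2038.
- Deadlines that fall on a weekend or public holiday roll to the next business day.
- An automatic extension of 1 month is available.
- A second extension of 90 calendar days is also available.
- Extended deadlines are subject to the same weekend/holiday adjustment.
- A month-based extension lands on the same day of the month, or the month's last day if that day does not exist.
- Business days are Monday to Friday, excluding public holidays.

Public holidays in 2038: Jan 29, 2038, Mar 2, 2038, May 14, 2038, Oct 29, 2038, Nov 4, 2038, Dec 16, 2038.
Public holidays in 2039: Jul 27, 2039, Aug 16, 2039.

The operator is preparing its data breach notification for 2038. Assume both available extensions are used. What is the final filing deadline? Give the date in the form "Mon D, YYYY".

Start from the fixed due date, Dec 16, 2038.
Dec 16, 2038 is a listed holiday, so it moves to the next business day, Dec 17, 2038 (Friday).
Add 1 month to Dec 17, 2038: Jan 17, 2039.
Jan 17, 2039 (Monday) is already a business day.
Add the 90 calendar-day extension to Jan 17, 2039: Apr 17, 2039.
Apr 17, 2039 is a Sunday, so it moves to the next business day, Apr 18, 2039 (Monday).
Final deadline: Apr 18, 2039.

Apr 18, 2039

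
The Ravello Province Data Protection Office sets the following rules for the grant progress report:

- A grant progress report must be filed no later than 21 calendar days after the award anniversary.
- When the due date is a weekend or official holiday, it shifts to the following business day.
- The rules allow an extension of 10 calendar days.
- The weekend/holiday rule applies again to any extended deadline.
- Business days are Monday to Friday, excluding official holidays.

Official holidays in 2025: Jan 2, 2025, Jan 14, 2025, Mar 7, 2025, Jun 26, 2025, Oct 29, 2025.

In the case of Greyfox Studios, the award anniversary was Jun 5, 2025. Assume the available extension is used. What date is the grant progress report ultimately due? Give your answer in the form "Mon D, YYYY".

Adding 21 calendar days to Jun 5, 2025 gives Jun 26, 2025.
Jun 26, 2025 is a listed holiday, so it moves to the next business day, Jun 27, 2025 (Friday).
With the 10-day extension, Jun 27, 2025 becomes Jul 7, 2025.
Since Jul 7, 2025 is a Monday and not a holiday, the date is unchanged.
The final due date is Jul 7, 2025.

Jul 7, 2025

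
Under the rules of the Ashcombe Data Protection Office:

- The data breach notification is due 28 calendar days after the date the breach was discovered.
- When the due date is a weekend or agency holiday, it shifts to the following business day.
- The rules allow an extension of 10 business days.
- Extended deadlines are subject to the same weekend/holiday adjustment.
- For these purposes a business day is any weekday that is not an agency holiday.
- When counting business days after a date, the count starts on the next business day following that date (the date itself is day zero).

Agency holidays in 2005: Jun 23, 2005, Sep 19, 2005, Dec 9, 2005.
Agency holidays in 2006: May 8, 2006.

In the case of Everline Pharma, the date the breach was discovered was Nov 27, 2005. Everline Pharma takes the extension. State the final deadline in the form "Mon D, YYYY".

28 calendar days after Nov 27, 2005 is Dec 25, 2005.
Dec 25, 2005 is a Sunday, so it moves to the next business day, Dec 26, 2005 (Monday).
Applying the 10-business-day extension: 10 business days after Dec 26, 2005 is Jan 9, 2006.
Since Jan 9, 2006 is a Monday and not a holiday, the date is unchanged.
Final deadline: Jan 9, 2006.

Jan 9, 2006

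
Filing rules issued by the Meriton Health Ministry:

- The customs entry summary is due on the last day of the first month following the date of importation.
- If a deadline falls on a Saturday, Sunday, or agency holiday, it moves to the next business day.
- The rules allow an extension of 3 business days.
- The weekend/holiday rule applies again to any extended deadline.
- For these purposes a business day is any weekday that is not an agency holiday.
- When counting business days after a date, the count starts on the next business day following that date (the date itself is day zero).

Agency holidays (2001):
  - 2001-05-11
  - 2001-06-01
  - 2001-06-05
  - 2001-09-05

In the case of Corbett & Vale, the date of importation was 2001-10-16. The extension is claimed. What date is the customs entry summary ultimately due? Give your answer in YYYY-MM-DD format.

2001-12-05

The first month after 2001-10-16 is November 2001, whose last day is 2001-11-30.
2001-11-30 falls on a Friday, which is a business day, so no adjustment is needed.
Applying the 3-business-day extension: 3 business days after 2001-11-30 is 2001-12-05.
Since 2001-12-05 is a Wednesday and not a holiday, the date is unchanged.
The final due date is 2001-12-05.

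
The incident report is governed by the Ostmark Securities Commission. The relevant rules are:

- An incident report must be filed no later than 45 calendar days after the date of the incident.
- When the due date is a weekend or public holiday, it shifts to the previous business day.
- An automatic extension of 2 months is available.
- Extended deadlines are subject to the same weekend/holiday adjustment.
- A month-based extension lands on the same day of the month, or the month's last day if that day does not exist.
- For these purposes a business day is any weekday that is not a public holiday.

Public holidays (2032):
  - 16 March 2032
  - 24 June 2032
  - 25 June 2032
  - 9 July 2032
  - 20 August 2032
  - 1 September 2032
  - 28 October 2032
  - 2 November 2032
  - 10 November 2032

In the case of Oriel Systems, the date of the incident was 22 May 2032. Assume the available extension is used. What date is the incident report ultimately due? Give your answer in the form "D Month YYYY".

6 September 2032

45 calendar days after 22 May 2032 is 6 July 2032.
Since 6 July 2032 is a Tuesday and not a holiday, the date is unchanged.
Add 2 months to 6 July 2032: 6 September 2032.
Since 6 September 2032 is a Monday and not a holiday, the date is unchanged.
Deadline: 6 September 2032.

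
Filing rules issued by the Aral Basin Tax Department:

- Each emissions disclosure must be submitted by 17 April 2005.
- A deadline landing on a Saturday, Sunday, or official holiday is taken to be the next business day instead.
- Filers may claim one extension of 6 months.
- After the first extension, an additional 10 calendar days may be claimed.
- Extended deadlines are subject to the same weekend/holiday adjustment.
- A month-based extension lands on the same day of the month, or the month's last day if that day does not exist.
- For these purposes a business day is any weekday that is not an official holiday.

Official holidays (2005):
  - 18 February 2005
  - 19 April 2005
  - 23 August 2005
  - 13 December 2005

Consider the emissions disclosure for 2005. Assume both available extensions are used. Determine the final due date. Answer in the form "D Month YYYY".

28 October 2005

The statutory due date is 17 April 2005.
17 April 2005 is a Sunday, so it moves to the next business day, 18 April 2005 (Monday).
The 6 months extension carries 18 April 2005 to 18 October 2005.
Since 18 October 2005 is a Tuesday and not a holiday, the date is unchanged.
With the 10-day extension, 18 October 2005 becomes 28 October 2005.
Since 28 October 2005 is a Friday and not a holiday, the date is unchanged.
The final due date is 28 October 2005.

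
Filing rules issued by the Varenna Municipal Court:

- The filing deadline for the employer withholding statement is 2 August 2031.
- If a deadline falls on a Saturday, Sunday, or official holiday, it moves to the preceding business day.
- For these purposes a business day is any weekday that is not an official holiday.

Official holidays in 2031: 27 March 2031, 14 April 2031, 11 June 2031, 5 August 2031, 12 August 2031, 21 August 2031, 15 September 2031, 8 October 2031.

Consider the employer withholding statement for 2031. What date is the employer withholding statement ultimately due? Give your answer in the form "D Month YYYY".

The stated deadline is 2 August 2031.
2 August 2031 is a Saturday; the preceding business day is 1 August 2031 (Friday).
Final deadline: 1 August 2031.

1 August 2031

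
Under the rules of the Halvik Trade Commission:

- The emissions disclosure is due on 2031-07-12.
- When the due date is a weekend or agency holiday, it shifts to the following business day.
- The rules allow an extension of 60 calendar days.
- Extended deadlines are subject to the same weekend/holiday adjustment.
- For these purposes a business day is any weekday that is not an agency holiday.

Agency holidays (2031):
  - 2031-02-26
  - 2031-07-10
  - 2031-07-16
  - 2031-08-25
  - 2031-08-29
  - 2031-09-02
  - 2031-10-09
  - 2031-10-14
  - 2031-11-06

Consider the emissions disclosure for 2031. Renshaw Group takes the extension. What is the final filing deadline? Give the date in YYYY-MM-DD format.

The stated deadline is 2031-07-12.
2031-07-12 is a Saturday, so it moves to the next business day, 2031-07-14 (Monday).
Add the 60 calendar-day extension to 2031-07-14: 2031-09-12.
2031-09-12 (Friday) is already a business day.
So the filing is due 2031-09-12.

2031-09-12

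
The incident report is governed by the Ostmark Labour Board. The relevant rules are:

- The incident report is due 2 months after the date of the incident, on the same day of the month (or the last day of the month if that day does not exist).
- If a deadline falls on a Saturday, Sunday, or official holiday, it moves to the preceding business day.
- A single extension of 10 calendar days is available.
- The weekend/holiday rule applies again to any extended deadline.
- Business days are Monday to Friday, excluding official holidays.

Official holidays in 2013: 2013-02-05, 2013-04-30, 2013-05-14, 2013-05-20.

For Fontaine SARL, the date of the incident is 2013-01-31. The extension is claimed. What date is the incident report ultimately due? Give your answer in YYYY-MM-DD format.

Moving 2 months forward from 2013-01-31 on the corresponding day gives 2013-03-31.
Because 2013-03-31 is a Sunday, the deadline becomes 2013-03-29 (Friday).
With the 10-day extension, 2013-03-29 becomes 2013-04-08.
2013-04-08 falls on a Monday, which is a business day, so no adjustment is needed.
The final due date is 2013-04-08.

2013-04-08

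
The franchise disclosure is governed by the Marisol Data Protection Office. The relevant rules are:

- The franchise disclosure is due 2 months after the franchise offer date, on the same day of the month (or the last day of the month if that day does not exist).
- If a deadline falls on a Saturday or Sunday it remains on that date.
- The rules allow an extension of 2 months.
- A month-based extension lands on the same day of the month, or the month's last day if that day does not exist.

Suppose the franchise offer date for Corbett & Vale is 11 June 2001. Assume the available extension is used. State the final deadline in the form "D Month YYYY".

2 months from 11 June 2001 is 11 August 2001.
No adjustment is made for weekends or holidays, so 11 August 2001 stands.
Add 2 months to 11 August 2001: 11 October 2001.
No adjustment is made for weekends or holidays, so 11 October 2001 stands.
So the filing is due 11 October 2001.

11 October 2001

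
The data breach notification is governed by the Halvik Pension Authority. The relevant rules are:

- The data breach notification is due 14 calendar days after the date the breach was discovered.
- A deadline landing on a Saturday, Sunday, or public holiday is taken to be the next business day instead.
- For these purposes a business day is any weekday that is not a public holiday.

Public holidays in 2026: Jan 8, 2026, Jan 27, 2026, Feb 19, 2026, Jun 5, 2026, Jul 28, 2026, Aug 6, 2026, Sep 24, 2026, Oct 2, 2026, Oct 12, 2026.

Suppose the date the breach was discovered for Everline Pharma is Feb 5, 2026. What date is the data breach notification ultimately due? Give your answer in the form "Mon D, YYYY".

Feb 20, 2026

From Feb 5, 2026, 14 calendar days later is Feb 19, 2026.
Because Feb 19, 2026 is a listed holiday, the deadline becomes Feb 20, 2026 (Friday).
The final due date is Feb 20, 2026.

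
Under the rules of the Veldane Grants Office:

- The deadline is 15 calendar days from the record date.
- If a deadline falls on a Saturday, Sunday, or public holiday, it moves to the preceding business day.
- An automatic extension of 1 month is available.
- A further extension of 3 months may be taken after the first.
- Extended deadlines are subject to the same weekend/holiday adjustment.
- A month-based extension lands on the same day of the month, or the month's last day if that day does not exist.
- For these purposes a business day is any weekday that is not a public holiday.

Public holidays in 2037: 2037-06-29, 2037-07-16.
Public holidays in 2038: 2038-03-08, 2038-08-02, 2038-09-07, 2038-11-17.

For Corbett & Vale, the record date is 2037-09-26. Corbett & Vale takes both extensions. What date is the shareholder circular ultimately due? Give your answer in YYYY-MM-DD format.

2038-02-09

From 2037-09-26, 15 calendar days later is 2037-10-11.
2037-10-11 falls on a Sunday. Rolling to the preceding business day gives 2037-10-09, a Friday.
Add 1 month to 2037-10-09: 2037-11-09.
2037-11-09 falls on a Monday, which is a business day, so no adjustment is needed.
Applying the 3 months extension: 3 months after 2037-11-09 is 2038-02-09.
2038-02-09 (Tuesday) is already a business day.
Deadline: 2038-02-09.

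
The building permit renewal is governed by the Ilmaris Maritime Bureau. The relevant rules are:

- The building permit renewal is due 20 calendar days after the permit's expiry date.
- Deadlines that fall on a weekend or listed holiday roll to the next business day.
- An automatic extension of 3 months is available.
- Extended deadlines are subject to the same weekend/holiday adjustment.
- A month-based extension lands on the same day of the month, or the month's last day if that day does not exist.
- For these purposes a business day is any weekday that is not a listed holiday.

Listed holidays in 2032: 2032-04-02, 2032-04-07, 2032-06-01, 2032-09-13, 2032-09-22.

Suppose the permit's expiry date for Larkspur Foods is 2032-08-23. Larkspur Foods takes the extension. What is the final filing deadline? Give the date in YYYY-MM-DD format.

From 2032-08-23, 20 calendar days later is 2032-09-12.
2032-09-12 is a Sunday, so it moves to the next business day, 2032-09-14 (Tuesday).
Applying the 3 months extension: 3 months after 2032-09-14 is 2032-12-14.
2032-12-14 (Tuesday) is already a business day.
So the filing is due 2032-12-14.

2032-12-14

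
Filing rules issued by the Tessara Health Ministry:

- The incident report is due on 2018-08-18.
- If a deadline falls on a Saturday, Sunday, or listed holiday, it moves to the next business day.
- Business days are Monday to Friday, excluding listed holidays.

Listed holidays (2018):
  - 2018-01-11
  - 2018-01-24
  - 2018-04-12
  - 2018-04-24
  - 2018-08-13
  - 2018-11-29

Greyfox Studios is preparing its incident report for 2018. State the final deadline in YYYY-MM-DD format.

The statutory due date is 2018-08-18.
2018-08-18 is a Saturday, so it moves to the next business day, 2018-08-20 (Monday).
Deadline: 2018-08-20.

2018-08-20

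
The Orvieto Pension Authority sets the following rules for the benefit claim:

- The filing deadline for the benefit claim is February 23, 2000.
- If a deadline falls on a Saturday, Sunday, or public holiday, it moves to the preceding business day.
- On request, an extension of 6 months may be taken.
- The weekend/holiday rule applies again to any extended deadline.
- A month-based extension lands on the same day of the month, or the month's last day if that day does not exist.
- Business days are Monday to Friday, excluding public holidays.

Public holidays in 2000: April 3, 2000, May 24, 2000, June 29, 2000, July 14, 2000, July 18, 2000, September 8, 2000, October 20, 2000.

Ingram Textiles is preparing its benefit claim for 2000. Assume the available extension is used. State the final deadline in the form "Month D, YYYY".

The stated deadline is February 23, 2000.
Since February 23, 2000 is a Wednesday and not a holiday, the date is unchanged.
Applying the 6 months extension: 6 months after February 23, 2000 is August 23, 2000.
August 23, 2000 (Wednesday) is already a business day.
The final due date is August 23, 2000.

August 23, 2000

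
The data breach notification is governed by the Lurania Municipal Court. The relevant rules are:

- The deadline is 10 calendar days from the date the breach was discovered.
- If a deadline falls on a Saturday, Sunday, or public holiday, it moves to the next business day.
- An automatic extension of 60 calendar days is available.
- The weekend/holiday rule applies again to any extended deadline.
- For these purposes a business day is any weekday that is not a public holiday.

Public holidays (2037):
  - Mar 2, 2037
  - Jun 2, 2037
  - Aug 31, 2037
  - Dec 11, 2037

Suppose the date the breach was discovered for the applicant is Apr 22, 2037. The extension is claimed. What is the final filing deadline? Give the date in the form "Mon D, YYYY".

Jul 3, 2037

From Apr 22, 2037, 10 calendar days later is May 2, 2037.
May 2, 2037 is a Saturday; the next business day is May 4, 2037 (Monday).
With the 60-day extension, May 4, 2037 becomes Jul 3, 2037.
Jul 3, 2037 is a Friday and not a listed holiday, so it stands.
The final due date is Jul 3, 2037.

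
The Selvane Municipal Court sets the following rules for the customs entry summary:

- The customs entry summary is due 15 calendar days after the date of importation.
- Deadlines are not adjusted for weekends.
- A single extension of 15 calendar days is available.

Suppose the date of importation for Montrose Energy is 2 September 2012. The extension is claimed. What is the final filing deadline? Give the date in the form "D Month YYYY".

Adding 15 calendar days to 2 September 2012 gives 17 September 2012.
No adjustment is made for weekends or holidays, so 17 September 2012 stands.
Applying the 15-calendar-day extension: 17 September 2012 + 15 days = 2 October 2012.
2 October 2012 is a Tuesday; no weekend or holiday adjustment applies.
So the filing is due 2 October 2012.

2 October 2012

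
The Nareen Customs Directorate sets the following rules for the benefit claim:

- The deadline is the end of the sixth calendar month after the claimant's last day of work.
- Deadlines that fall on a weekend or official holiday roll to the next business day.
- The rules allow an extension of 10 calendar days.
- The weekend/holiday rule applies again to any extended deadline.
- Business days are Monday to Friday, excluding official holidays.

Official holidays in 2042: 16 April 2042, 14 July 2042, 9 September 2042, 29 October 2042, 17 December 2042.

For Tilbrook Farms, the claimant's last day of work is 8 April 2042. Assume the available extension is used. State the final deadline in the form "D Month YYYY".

6 months after 8 April 2042 is October 2042; that month ends on 31 October 2042.
31 October 2042 falls on a Friday, which is a business day, so no adjustment is needed.
The 10-calendar-day extension moves the deadline from 31 October 2042 to 10 November 2042.
Since 10 November 2042 is a Monday and not a holiday, the date is unchanged.
Final deadline: 10 November 2042.

10 November 2042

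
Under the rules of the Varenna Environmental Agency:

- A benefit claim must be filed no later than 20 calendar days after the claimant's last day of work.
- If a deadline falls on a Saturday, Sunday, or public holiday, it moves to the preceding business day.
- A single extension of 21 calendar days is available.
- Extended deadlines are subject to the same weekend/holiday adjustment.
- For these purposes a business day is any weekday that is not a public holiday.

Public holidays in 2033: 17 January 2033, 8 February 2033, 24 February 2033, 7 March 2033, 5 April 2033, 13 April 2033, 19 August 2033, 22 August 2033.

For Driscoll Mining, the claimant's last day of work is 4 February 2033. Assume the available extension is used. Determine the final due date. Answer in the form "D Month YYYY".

Adding 20 calendar days to 4 February 2033 gives 24 February 2033.
24 February 2033 is a listed holiday, so it moves to the preceding business day, 23 February 2033 (Wednesday).
With the 21-day extension, 23 February 2033 becomes 16 March 2033.
16 March 2033 (Wednesday) is already a business day.
Final deadline: 16 March 2033.

16 March 2033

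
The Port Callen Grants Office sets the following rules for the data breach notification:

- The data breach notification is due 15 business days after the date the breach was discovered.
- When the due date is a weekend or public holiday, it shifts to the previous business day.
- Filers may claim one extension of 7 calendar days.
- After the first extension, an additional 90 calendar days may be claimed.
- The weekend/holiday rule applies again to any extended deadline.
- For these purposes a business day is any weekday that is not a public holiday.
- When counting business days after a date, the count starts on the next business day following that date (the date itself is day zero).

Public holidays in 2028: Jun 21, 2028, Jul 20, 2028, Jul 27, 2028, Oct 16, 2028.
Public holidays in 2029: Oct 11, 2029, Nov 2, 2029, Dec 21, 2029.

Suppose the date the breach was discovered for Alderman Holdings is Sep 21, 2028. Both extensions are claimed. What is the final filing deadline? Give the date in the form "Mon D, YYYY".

Counting 15 business days after Sep 21, 2028 (skipping weekends and listed holidays) reaches Oct 12, 2028.
Oct 12, 2028 (Thursday) is already a business day.
The 7-calendar-day extension moves the deadline from Oct 12, 2028 to Oct 19, 2028.
Since Oct 19, 2028 is a Thursday and not a holiday, the date is unchanged.
With the 90-day extension, Oct 19, 2028 becomes Jan 17, 2029.
Jan 17, 2029 falls on a Wednesday, which is a business day, so no adjustment is needed.
Final deadline: Jan 17, 2029.

Jan 17, 2029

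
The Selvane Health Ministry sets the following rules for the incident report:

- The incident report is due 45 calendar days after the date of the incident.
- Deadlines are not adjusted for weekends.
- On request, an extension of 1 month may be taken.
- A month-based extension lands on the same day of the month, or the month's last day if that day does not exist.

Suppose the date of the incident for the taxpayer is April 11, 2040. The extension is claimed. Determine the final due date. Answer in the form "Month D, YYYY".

45 calendar days after April 11, 2040 is May 26, 2040.
May 26, 2040 falls on a Saturday. The rules make no weekend/holiday allowance, so it remains May 26, 2040.
Add 1 month to May 26, 2040: June 26, 2040.
June 26, 2040 falls on a Tuesday. The rules make no weekend/holiday allowance, so it remains June 26, 2040.
So the filing is due June 26, 2040.

June 26, 2040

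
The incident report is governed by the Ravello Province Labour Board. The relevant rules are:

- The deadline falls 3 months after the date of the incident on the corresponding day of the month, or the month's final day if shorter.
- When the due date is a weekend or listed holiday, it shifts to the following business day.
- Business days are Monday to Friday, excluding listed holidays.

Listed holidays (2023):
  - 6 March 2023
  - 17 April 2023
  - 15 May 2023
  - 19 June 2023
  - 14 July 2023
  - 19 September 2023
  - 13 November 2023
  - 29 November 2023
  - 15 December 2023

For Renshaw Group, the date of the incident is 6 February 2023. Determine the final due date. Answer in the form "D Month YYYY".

8 May 2023

3 months after 6 February 2023, on the same day of the month, is 6 May 2023.
Because 6 May 2023 is a Saturday, the deadline becomes 8 May 2023 (Monday).
Final deadline: 8 May 2023.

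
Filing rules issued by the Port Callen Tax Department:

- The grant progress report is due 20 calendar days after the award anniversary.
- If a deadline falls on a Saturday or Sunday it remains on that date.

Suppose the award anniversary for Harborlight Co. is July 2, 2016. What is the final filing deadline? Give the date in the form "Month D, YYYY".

Trigger date July 2, 2016 + 20 calendar days = July 22, 2016.
July 22, 2016 is a Friday; no weekend or holiday adjustment applies.
Final deadline: July 22, 2016.

July 22, 2016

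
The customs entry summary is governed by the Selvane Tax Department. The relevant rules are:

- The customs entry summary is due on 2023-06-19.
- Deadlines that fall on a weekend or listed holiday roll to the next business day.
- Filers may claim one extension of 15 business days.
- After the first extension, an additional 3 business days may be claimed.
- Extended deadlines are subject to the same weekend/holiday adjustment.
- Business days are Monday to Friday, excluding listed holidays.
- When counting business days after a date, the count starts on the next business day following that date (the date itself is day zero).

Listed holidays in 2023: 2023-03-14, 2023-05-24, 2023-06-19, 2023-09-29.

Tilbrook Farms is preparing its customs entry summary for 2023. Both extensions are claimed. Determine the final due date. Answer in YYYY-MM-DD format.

The statutory due date is 2023-06-19.
2023-06-19 falls on a listed holiday. Rolling to the next business day gives 2023-06-20, a Tuesday.
Applying the 15-business-day extension: 15 business days after 2023-06-20 is 2023-07-11.
Since 2023-07-11 is a Tuesday and not a holiday, the date is unchanged.
Counting 3 further business days from 2023-07-11 reaches 2023-07-14.
Since 2023-07-14 is a Friday and not a holiday, the date is unchanged.
Final deadline: 2023-07-14.

2023-07-14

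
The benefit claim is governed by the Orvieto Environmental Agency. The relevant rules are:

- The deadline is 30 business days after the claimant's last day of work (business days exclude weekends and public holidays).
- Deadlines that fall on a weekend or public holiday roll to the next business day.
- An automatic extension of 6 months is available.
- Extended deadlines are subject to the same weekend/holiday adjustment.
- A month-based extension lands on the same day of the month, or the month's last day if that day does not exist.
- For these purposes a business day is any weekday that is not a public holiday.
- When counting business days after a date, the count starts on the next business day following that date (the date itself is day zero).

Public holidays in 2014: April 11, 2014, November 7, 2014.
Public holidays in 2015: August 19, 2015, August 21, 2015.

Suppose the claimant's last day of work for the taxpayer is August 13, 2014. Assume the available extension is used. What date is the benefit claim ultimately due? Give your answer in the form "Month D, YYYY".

March 24, 2015

Counting 30 business days after August 13, 2014 (skipping weekends and listed holidays) reaches September 24, 2014.
Since September 24, 2014 is a Wednesday and not a holiday, the date is unchanged.
Add 6 months to September 24, 2014: March 24, 2015.
Since March 24, 2015 is a Tuesday and not a holiday, the date is unchanged.
Deadline: March 24, 2015.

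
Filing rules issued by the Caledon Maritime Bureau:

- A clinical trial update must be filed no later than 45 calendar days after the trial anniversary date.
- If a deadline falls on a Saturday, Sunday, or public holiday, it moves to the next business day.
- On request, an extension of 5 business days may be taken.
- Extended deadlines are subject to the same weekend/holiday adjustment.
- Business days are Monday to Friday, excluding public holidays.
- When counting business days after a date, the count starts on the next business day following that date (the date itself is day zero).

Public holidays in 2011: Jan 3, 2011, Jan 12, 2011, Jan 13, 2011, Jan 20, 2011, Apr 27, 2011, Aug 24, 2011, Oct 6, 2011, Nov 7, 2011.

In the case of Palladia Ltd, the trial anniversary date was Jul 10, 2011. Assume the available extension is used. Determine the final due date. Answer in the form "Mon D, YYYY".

45 calendar days after Jul 10, 2011 is Aug 24, 2011.
Aug 24, 2011 falls on a listed holiday. Rolling to the next business day gives Aug 25, 2011, a Thursday.
Counting 5 further business days from Aug 25, 2011 reaches Sep 1, 2011.
Sep 1, 2011 (Thursday) is already a business day.
So the filing is due Sep 1, 2011.

Sep 1, 2011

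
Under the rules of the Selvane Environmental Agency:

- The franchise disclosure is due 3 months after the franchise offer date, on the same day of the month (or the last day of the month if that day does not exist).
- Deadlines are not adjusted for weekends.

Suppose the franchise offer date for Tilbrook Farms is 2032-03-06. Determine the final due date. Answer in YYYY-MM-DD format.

2032-06-06

Moving 3 months forward from 2032-03-06 on the corresponding day gives 2032-06-06.
2032-06-06 falls on a Sunday. The rules make no weekend/holiday allowance, so it remains 2032-06-06.
The final due date is 2032-06-06.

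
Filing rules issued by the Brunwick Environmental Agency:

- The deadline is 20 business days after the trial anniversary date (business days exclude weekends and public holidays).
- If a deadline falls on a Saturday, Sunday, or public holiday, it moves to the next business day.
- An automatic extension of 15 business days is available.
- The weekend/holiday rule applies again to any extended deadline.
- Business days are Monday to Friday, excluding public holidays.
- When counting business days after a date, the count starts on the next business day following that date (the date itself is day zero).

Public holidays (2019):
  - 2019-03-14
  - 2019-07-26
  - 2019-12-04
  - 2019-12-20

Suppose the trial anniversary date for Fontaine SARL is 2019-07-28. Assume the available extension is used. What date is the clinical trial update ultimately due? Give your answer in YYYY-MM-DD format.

Starting the day after 2019-07-28 and counting 20 business days lands on 2019-08-23.
2019-08-23 falls on a Friday, which is a business day, so no adjustment is needed.
Applying the 15-business-day extension: 15 business days after 2019-08-23 is 2019-09-13.
2019-09-13 (Friday) is already a business day.
The final due date is 2019-09-13.

2019-09-13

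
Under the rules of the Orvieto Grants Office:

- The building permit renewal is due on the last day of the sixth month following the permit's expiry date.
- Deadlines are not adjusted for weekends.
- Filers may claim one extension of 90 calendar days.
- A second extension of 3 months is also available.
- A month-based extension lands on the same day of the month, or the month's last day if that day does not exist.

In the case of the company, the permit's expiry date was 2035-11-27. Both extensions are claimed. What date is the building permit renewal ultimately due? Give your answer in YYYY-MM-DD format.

2036-11-29

The sixth month after 2035-11-27 is May 2036, whose last day is 2036-05-31.
No adjustment is made for weekends or holidays, so 2036-05-31 stands.
With the 90-day extension, 2036-05-31 becomes 2036-08-29.
2036-08-29 falls on a Friday. The rules make no weekend/holiday allowance, so it remains 2036-08-29.
The 3 months extension carries 2036-08-29 to 2036-11-29.
2036-11-29 falls on a Saturday. The rules make no weekend/holiday allowance, so it remains 2036-11-29.
So the filing is due 2036-11-29.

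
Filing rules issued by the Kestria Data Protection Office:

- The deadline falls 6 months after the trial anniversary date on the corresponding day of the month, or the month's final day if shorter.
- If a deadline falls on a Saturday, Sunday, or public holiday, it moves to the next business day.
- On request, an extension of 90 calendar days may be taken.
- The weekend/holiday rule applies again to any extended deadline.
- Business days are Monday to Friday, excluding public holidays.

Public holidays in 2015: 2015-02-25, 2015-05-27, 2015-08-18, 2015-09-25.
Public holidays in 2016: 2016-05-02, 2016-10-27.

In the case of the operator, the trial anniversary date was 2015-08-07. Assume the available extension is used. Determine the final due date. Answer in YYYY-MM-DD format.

2016-05-09

6 months from 2015-08-07 is 2016-02-07.
2016-02-07 is a Sunday, so it moves to the next business day, 2016-02-08 (Monday).
Add the 90 calendar-day extension to 2016-02-08: 2016-05-08.
Because 2016-05-08 is a Sunday, the deadline becomes 2016-05-09 (Monday).
So the filing is due 2016-05-09.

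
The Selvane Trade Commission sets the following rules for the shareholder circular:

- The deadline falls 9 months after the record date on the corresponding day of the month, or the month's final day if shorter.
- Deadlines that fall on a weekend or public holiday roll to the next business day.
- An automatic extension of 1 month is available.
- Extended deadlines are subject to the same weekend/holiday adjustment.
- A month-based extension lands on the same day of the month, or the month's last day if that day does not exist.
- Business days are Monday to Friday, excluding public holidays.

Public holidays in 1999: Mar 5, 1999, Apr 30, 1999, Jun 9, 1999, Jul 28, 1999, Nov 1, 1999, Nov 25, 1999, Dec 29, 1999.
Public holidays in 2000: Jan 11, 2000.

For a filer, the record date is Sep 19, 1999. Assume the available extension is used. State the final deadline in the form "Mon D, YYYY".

Jul 19, 2000

9 months after Sep 19, 1999, on the same day of the month, is Jun 19, 2000.
Since Jun 19, 2000 is a Monday and not a holiday, the date is unchanged.
Applying the 1 month extension: 1 month after Jun 19, 2000 is Jul 19, 2000.
Since Jul 19, 2000 is a Wednesday and not a holiday, the date is unchanged.
Deadline: Jul 19, 2000.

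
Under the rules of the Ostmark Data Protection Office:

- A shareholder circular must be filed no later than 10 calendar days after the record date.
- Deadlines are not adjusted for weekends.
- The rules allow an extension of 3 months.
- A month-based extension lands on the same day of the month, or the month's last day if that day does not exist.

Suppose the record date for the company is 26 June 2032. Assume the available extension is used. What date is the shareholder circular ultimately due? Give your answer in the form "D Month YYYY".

6 October 2032

Trigger date 26 June 2032 + 10 calendar days = 6 July 2032.
6 July 2032 is a Tuesday; no weekend or holiday adjustment applies.
Add 3 months to 6 July 2032: 6 October 2032.
No adjustment is made for weekends or holidays, so 6 October 2032 stands.
Deadline: 6 October 2032.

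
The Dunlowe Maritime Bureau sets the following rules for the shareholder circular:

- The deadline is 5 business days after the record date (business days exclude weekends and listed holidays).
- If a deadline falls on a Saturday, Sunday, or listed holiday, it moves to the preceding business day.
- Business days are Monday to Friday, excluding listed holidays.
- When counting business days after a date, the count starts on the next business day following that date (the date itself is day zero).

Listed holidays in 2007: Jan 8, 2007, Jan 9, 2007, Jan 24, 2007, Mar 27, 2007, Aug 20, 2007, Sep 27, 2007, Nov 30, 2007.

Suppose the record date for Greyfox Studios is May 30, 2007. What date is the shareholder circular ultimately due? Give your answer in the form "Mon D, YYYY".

5 business days after May 30, 2007, excluding weekends and holidays, is Jun 6, 2007.
Jun 6, 2007 (Wednesday) is already a business day.
So the filing is due Jun 6, 2007.

Jun 6, 2007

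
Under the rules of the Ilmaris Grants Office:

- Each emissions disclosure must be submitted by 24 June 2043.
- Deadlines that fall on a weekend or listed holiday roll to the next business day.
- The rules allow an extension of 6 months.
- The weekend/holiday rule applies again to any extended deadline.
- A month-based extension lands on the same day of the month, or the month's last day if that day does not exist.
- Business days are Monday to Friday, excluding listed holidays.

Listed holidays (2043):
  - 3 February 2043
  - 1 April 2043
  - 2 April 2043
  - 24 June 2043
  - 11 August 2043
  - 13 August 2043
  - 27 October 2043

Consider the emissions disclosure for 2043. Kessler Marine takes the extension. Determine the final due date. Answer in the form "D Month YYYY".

25 December 2043

The stated deadline is 24 June 2043.
Because 24 June 2043 is a listed holiday, the deadline becomes 25 June 2043 (Thursday).
Add 6 months to 25 June 2043: 25 December 2043.
25 December 2043 is a Friday and not a listed holiday, so it stands.
The final due date is 25 December 2043.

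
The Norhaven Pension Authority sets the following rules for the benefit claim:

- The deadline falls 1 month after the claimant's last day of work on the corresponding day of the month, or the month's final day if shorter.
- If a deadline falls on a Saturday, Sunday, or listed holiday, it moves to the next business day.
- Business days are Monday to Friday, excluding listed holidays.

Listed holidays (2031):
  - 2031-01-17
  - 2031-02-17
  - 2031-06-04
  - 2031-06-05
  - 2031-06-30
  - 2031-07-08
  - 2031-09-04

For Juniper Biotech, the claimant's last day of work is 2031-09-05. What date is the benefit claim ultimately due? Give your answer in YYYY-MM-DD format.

1 month after 2031-09-05, on the same day of the month, is 2031-10-05.
Because 2031-10-05 is a Sunday, the deadline becomes 2031-10-06 (Monday).
So the filing is due 2031-10-06.

2031-10-06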